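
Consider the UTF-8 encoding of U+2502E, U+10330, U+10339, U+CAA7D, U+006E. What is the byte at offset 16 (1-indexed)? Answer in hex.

1-indexed offset 16 is 0-indexed offset 15.
U+2502E → 4-byte form F0 A5 80 AE at offsets 0–3.
U+10330 → 4-byte form F0 90 8C B0 at offsets 4–7.
U+10339 → 4-byte form F0 90 8C B9 at offsets 8–11.
U+CAA7D → 4-byte form F3 8A A9 BD at offsets 12–15.
Offset 15 falls in char 4's range; it's byte 4 of F3 8A A9 BD = 0xBD.

0xBD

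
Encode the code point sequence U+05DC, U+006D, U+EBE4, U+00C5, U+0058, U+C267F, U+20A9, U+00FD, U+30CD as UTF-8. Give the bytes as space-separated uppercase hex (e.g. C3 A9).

U+05DC: 2-byte form → D7 9C.
U+006D: 1-byte form → 6D.
U+EBE4: 3-byte form → EE AF A4.
U+00C5: 2-byte form → C3 85.
U+0058: 1-byte form → 58.
U+C267F: 4-byte form → F3 82 99 BF.
U+20A9: 3-byte form → E2 82 A9.
U+00FD: 2-byte form → C3 BD.
U+30CD: 3-byte form → E3 83 8D.
Concatenated (21 bytes): D7 9C 6D EE AF A4 C3 85 58 F3 82 99 BF E2 82 A9 C3 BD E3 83 8D.

D7 9C 6D EE AF A4 C3 85 58 F3 82 99 BF E2 82 A9 C3 BD E3 83 8D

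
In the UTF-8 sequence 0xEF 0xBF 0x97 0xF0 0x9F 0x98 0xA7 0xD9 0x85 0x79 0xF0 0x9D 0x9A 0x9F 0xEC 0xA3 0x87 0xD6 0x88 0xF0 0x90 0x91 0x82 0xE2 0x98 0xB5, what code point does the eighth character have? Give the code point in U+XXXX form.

U+10442

Offset 0: leading byte 0xEF = 11101111 → 3-byte char #1 = EF BF 97.
Offset 3: leading byte 0xF0 = 11110000 → 4-byte char #2 = F0 9F 98 A7.
Offset 7: leading byte 0xD9 = 11011001 → 2-byte char #3 = D9 85.
Offset 9: leading byte 0x79 = 01111001 → 1-byte char #4 = 79.
Offset 10: leading byte 0xF0 = 11110000 → 4-byte char #5 = F0 9D 9A 9F.
Offset 14: leading byte 0xEC = 11101100 → 3-byte char #6 = EC A3 87.
Offset 17: leading byte 0xD6 = 11010110 → 2-byte char #7 = D6 88.
Offset 19: leading byte 0xF0 = 11110000 → 4-byte char #8 = F0 90 91 82.
Leading byte 0xF0 = 11110000 matches 11110xxx → 4-byte sequence.
Byte 1: 0xF0 = 11110000, payload 000 (3 bits).
Byte 2: 0x90 = 10010000 (10xxxxxx ✓), payload 010000.
Byte 3: 0x91 = 10010001 (10xxxxxx ✓), payload 010001.
Byte 4: 0x82 = 10000010 (10xxxxxx ✓), payload 000010.
Concatenate: 000010000010001000010 = 0x10442 (21 bits → U+10442).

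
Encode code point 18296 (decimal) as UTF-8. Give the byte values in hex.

U+4778 = 0x4778 = 18296 decimal. In range U+0800–U+FFFF → 3-byte form: 1110xxxx 10xxxxxx 10xxxxxx.
Binary (16 bits): 0100011101111000.
Split 4+6+6: 0100 | 011101 | 111000.
Byte 1: 11100100 = 0xE4.
Byte 2: 10011101 = 0x9D.
Byte 3: 10111000 = 0xB8.

E4 9D B8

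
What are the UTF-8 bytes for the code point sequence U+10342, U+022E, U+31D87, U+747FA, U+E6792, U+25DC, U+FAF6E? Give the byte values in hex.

F0 90 8D 82 C8 AE F0 B1 B6 87 F1 B4 9F BA F3 A6 9E 92 E2 97 9C F3 BA BD AE

U+10342: 4-byte form → F0 90 8D 82.
U+022E: 2-byte form → C8 AE.
U+31D87: 4-byte form → F0 B1 B6 87.
U+747FA: 4-byte form → F1 B4 9F BA.
U+E6792: 4-byte form → F3 A6 9E 92.
U+25DC: 3-byte form → E2 97 9C.
U+FAF6E: 4-byte form → F3 BA BD AE.
Concatenated (25 bytes): F0 90 8D 82 C8 AE F0 B1 B6 87 F1 B4 9F BA F3 A6 9E 92 E2 97 9C F3 BA BD AE.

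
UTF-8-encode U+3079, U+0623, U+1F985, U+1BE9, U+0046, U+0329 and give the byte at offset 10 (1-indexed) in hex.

1-indexed offset 10 is 0-indexed offset 9.
U+3079 → 3-byte form E3 81 B9 at offsets 0–2.
U+0623 → 2-byte form D8 A3 at offsets 3–4.
U+1F985 → 4-byte form F0 9F A6 85 at offsets 5–8.
U+1BE9 → 3-byte form E1 AF A9 at offsets 9–11.
Offset 9 falls in char 4's range; it's byte 1 of E1 AF A9 = 0xE1.

0xE1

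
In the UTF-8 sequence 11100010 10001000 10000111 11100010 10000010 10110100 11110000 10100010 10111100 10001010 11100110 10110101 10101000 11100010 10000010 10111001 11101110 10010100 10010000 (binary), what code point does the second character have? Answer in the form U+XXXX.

Offset 0: leading byte 0xE2 = 11100010 → 3-byte char #1 = E2 88 87.
Offset 3: leading byte 0xE2 = 11100010 → 3-byte char #2 = E2 82 B4.
Leading byte 0xE2 = 11100010 matches 1110xxxx → 3-byte sequence.
Byte 1: 0xE2 = 11100010, payload 0010 (4 bits).
Byte 2: 0x82 = 10000010 (10xxxxxx ✓), payload 000010.
Byte 3: 0xB4 = 10110100 (10xxxxxx ✓), payload 110100.
Concatenate: 0010000010110100 = 0x20B4 (16 bits → U+20B4).

U+20B4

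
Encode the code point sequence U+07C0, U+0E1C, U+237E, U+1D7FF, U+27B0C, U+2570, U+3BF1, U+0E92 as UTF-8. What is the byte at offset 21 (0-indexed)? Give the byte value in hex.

0xB1

U+07C0 → 2-byte form DF 80 at offsets 0–1.
U+0E1C → 3-byte form E0 B8 9C at offsets 2–4.
U+237E → 3-byte form E2 8D BE at offsets 5–7.
U+1D7FF → 4-byte form F0 9D 9F BF at offsets 8–11.
U+27B0C → 4-byte form F0 A7 AC 8C at offsets 12–15.
U+2570 → 3-byte form E2 95 B0 at offsets 16–18.
U+3BF1 → 3-byte form E3 AF B1 at offsets 19–21.
Offset 21 falls in char 7's range; it's byte 3 of E3 AF B1 = 0xB1.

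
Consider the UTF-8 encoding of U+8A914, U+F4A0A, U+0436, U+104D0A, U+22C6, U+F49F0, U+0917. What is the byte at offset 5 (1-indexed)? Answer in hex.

1-indexed offset 5 is 0-indexed offset 4.
U+8A914 → 4-byte form F2 8A A4 94 at offsets 0–3.
U+F4A0A → 4-byte form F3 B4 A8 8A at offsets 4–7.
Offset 4 falls in char 2's range; it's byte 1 of F3 B4 A8 8A = 0xF3.

0xF3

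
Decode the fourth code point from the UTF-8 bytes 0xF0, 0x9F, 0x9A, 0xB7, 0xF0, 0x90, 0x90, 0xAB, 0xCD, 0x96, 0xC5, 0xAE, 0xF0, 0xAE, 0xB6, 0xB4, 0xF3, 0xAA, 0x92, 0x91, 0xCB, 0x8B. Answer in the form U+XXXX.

Offset 0: leading byte 0xF0 = 11110000 → 4-byte char #1 = F0 9F 9A B7.
Offset 4: leading byte 0xF0 = 11110000 → 4-byte char #2 = F0 90 90 AB.
Offset 8: leading byte 0xCD = 11001101 → 2-byte char #3 = CD 96.
Offset 10: leading byte 0xC5 = 11000101 → 2-byte char #4 = C5 AE.
Leading byte 0xC5 = 11000101 matches 110xxxxx → 2-byte sequence.
Byte 1: 0xC5 = 11000101, payload 00101 (5 bits).
Byte 2: 0xAE = 10101110 (10xxxxxx ✓), payload 101110.
Concatenate: 00101101110 = 0x16E (11 bits → U+016E).

U+016E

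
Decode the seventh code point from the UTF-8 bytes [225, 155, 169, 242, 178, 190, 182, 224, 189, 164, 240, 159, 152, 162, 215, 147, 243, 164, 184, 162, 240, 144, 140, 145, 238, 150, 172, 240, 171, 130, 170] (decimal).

U+10311

Offset 0: leading byte 0xE1 = 11100001 → 3-byte char #1 = E1 9B A9.
Offset 3: leading byte 0xF2 = 11110010 → 4-byte char #2 = F2 B2 BE B6.
Offset 7: leading byte 0xE0 = 11100000 → 3-byte char #3 = E0 BD A4.
Offset 10: leading byte 0xF0 = 11110000 → 4-byte char #4 = F0 9F 98 A2.
Offset 14: leading byte 0xD7 = 11010111 → 2-byte char #5 = D7 93.
Offset 16: leading byte 0xF3 = 11110011 → 4-byte char #6 = F3 A4 B8 A2.
Offset 20: leading byte 0xF0 = 11110000 → 4-byte char #7 = F0 90 8C 91.
Leading byte 0xF0 = 11110000 matches 11110xxx → 4-byte sequence.
Byte 1: 0xF0 = 11110000, payload 000 (3 bits).
Byte 2: 0x90 = 10010000 (10xxxxxx ✓), payload 010000.
Byte 3: 0x8C = 10001100 (10xxxxxx ✓), payload 001100.
Byte 4: 0x91 = 10010001 (10xxxxxx ✓), payload 010001.
Concatenate: 000010000001100010001 = 0x10311 (21 bits → U+10311).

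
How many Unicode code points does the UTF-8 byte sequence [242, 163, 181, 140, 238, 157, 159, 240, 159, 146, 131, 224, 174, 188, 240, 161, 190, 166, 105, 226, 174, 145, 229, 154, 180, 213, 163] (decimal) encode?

Byte at offset 0: 0xF2 = 11110010 → 4-byte char (#1). Advance 4.
Byte at offset 4: 0xEE = 11101110 → 3-byte char (#2). Advance 3.
Byte at offset 7: 0xF0 = 11110000 → 4-byte char (#3). Advance 4.
Byte at offset 11: 0xE0 = 11100000 → 3-byte char (#4). Advance 3.
Byte at offset 14: 0xF0 = 11110000 → 4-byte char (#5). Advance 4.
Byte at offset 18: 0x69 = 01101001 → 1-byte char (#6). Advance 1.
Byte at offset 19: 0xE2 = 11100010 → 3-byte char (#7). Advance 3.
Byte at offset 22: 0xE5 = 11100101 → 3-byte char (#8). Advance 3.
Byte at offset 25: 0xD5 = 11010101 → 2-byte char (#9). Advance 2.
Reached end at offset 27 after 9 code points.

9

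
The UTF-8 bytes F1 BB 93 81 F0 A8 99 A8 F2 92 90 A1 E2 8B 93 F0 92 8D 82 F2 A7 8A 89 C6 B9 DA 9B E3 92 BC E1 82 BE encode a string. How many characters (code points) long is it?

10

Byte at offset 0: 0xF1 = 11110001 → 4-byte char (#1). Advance 4.
Byte at offset 4: 0xF0 = 11110000 → 4-byte char (#2). Advance 4.
Byte at offset 8: 0xF2 = 11110010 → 4-byte char (#3). Advance 4.
Byte at offset 12: 0xE2 = 11100010 → 3-byte char (#4). Advance 3.
Byte at offset 15: 0xF0 = 11110000 → 4-byte char (#5). Advance 4.
Byte at offset 19: 0xF2 = 11110010 → 4-byte char (#6). Advance 4.
Byte at offset 23: 0xC6 = 11000110 → 2-byte char (#7). Advance 2.
Byte at offset 25: 0xDA = 11011010 → 2-byte char (#8). Advance 2.
Byte at offset 27: 0xE3 = 11100011 → 3-byte char (#9). Advance 3.
Byte at offset 30: 0xE1 = 11100001 → 3-byte char (#10). Advance 3.
Reached end at offset 33 after 10 code points.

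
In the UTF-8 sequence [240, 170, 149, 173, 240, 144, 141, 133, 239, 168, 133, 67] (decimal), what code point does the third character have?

Offset 0: leading byte 0xF0 = 11110000 → 4-byte char #1 = F0 AA 95 AD.
Offset 4: leading byte 0xF0 = 11110000 → 4-byte char #2 = F0 90 8D 85.
Offset 8: leading byte 0xEF = 11101111 → 3-byte char #3 = EF A8 85.
Leading byte 0xEF = 11101111 matches 1110xxxx → 3-byte sequence.
Byte 1: 0xEF = 11101111, payload 1111 (4 bits).
Byte 2: 0xA8 = 10101000 (10xxxxxx ✓), payload 101000.
Byte 3: 0x85 = 10000101 (10xxxxxx ✓), payload 000101.
Concatenate: 1111101000000101 = 0xFA05 (16 bits → U+FA05).

U+FA05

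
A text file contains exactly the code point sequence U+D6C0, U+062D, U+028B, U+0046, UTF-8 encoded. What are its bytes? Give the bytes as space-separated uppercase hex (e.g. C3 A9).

U+D6C0: 3-byte form → ED 9B 80.
U+062D: 2-byte form → D8 AD.
U+028B: 2-byte form → CA 8B.
U+0046: 1-byte form → 46.
Concatenated (8 bytes): ED 9B 80 D8 AD CA 8B 46.

ED 9B 80 D8 AD CA 8B 46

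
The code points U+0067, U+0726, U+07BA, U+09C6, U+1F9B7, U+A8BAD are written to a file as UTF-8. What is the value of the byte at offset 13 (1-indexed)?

0xF2

1-indexed offset 13 is 0-indexed offset 12.
U+0067 → 1-byte form 67 at offsets 0–0.
U+0726 → 2-byte form DC A6 at offsets 1–2.
U+07BA → 2-byte form DE BA at offsets 3–4.
U+09C6 → 3-byte form E0 A7 86 at offsets 5–7.
U+1F9B7 → 4-byte form F0 9F A6 B7 at offsets 8–11.
U+A8BAD → 4-byte form F2 A8 AE AD at offsets 12–15.
Offset 12 falls in char 6's range; it's byte 1 of F2 A8 AE AD = 0xF2.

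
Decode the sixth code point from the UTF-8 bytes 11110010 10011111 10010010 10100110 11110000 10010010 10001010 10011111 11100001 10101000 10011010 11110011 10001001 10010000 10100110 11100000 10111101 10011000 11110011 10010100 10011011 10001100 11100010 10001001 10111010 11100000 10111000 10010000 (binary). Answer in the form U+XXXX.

U+D46CC

Offset 0: leading byte 0xF2 = 11110010 → 4-byte char #1 = F2 9F 92 A6.
Offset 4: leading byte 0xF0 = 11110000 → 4-byte char #2 = F0 92 8A 9F.
Offset 8: leading byte 0xE1 = 11100001 → 3-byte char #3 = E1 A8 9A.
Offset 11: leading byte 0xF3 = 11110011 → 4-byte char #4 = F3 89 90 A6.
Offset 15: leading byte 0xE0 = 11100000 → 3-byte char #5 = E0 BD 98.
Offset 18: leading byte 0xF3 = 11110011 → 4-byte char #6 = F3 94 9B 8C.
Leading byte 0xF3 = 11110011 matches 11110xxx → 4-byte sequence.
Byte 1: 0xF3 = 11110011, payload 011 (3 bits).
Byte 2: 0x94 = 10010100 (10xxxxxx ✓), payload 010100.
Byte 3: 0x9B = 10011011 (10xxxxxx ✓), payload 011011.
Byte 4: 0x8C = 10001100 (10xxxxxx ✓), payload 001100.
Concatenate: 011010100011011001100 = 0xD46CC (21 bits → U+D46CC).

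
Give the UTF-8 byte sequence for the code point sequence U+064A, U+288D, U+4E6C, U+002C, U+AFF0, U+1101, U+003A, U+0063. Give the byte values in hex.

U+064A: 2-byte form → D9 8A.
U+288D: 3-byte form → E2 A2 8D.
U+4E6C: 3-byte form → E4 B9 AC.
U+002C: 1-byte form → 2C.
U+AFF0: 3-byte form → EA BF B0.
U+1101: 3-byte form → E1 84 81.
U+003A: 1-byte form → 3A.
U+0063: 1-byte form → 63.
Concatenated (17 bytes): D9 8A E2 A2 8D E4 B9 AC 2C EA BF B0 E1 84 81 3A 63.

D9 8A E2 A2 8D E4 B9 AC 2C EA BF B0 E1 84 81 3A 63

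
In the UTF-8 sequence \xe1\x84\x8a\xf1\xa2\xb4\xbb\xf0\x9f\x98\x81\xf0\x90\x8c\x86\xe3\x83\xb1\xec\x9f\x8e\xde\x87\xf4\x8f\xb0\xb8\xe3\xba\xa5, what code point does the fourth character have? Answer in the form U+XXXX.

Offset 0: leading byte 0xE1 = 11100001 → 3-byte char #1 = E1 84 8A.
Offset 3: leading byte 0xF1 = 11110001 → 4-byte char #2 = F1 A2 B4 BB.
Offset 7: leading byte 0xF0 = 11110000 → 4-byte char #3 = F0 9F 98 81.
Offset 11: leading byte 0xF0 = 11110000 → 4-byte char #4 = F0 90 8C 86.
Leading byte 0xF0 = 11110000 matches 11110xxx → 4-byte sequence.
Byte 1: 0xF0 = 11110000, payload 000 (3 bits).
Byte 2: 0x90 = 10010000 (10xxxxxx ✓), payload 010000.
Byte 3: 0x8C = 10001100 (10xxxxxx ✓), payload 001100.
Byte 4: 0x86 = 10000110 (10xxxxxx ✓), payload 000110.
Concatenate: 000010000001100000110 = 0x10306 (21 bits → U+10306).

U+10306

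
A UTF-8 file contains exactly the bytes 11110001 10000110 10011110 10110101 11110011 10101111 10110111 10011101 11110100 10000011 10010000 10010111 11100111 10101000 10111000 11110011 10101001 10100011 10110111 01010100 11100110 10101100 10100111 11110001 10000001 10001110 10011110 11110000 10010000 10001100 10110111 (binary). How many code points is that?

9

Byte at offset 0: 0xF1 = 11110001 → 4-byte char (#1). Advance 4.
Byte at offset 4: 0xF3 = 11110011 → 4-byte char (#2). Advance 4.
Byte at offset 8: 0xF4 = 11110100 → 4-byte char (#3). Advance 4.
Byte at offset 12: 0xE7 = 11100111 → 3-byte char (#4). Advance 3.
Byte at offset 15: 0xF3 = 11110011 → 4-byte char (#5). Advance 4.
Byte at offset 19: 0x54 = 01010100 → 1-byte char (#6). Advance 1.
Byte at offset 20: 0xE6 = 11100110 → 3-byte char (#7). Advance 3.
Byte at offset 23: 0xF1 = 11110001 → 4-byte char (#8). Advance 4.
Byte at offset 27: 0xF0 = 11110000 → 4-byte char (#9). Advance 4.
Reached end at offset 31 after 9 code points.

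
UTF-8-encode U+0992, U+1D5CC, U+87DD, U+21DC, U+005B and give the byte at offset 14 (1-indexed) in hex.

0x5B

1-indexed offset 14 is 0-indexed offset 13.
U+0992 → 3-byte form E0 A6 92 at offsets 0–2.
U+1D5CC → 4-byte form F0 9D 97 8C at offsets 3–6.
U+87DD → 3-byte form E8 9F 9D at offsets 7–9.
U+21DC → 3-byte form E2 87 9C at offsets 10–12.
U+005B → 1-byte form 5B at offsets 13–13.
Offset 13 falls in char 5's range; it's byte 1 of 5B = 0x5B.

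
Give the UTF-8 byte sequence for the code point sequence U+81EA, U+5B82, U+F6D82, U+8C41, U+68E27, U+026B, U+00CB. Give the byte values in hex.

U+81EA: 3-byte form → E8 87 AA.
U+5B82: 3-byte form → E5 AE 82.
U+F6D82: 4-byte form → F3 B6 B6 82.
U+8C41: 3-byte form → E8 B1 81.
U+68E27: 4-byte form → F1 A8 B8 A7.
U+026B: 2-byte form → C9 AB.
U+00CB: 2-byte form → C3 8B.
Concatenated (21 bytes): E8 87 AA E5 AE 82 F3 B6 B6 82 E8 B1 81 F1 A8 B8 A7 C9 AB C3 8B.

E8 87 AA E5 AE 82 F3 B6 B6 82 E8 B1 81 F1 A8 B8 A7 C9 AB C3 8B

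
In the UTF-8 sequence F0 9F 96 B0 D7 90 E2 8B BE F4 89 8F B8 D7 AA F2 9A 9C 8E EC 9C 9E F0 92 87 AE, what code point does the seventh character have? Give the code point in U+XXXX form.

Offset 0: leading byte 0xF0 = 11110000 → 4-byte char #1 = F0 9F 96 B0.
Offset 4: leading byte 0xD7 = 11010111 → 2-byte char #2 = D7 90.
Offset 6: leading byte 0xE2 = 11100010 → 3-byte char #3 = E2 8B BE.
Offset 9: leading byte 0xF4 = 11110100 → 4-byte char #4 = F4 89 8F B8.
Offset 13: leading byte 0xD7 = 11010111 → 2-byte char #5 = D7 AA.
Offset 15: leading byte 0xF2 = 11110010 → 4-byte char #6 = F2 9A 9C 8E.
Offset 19: leading byte 0xEC = 11101100 → 3-byte char #7 = EC 9C 9E.
Leading byte 0xEC = 11101100 matches 1110xxxx → 3-byte sequence.
Byte 1: 0xEC = 11101100, payload 1100 (4 bits).
Byte 2: 0x9C = 10011100 (10xxxxxx ✓), payload 011100.
Byte 3: 0x9E = 10011110 (10xxxxxx ✓), payload 011110.
Concatenate: 1100011100011110 = 0xC71E (16 bits → U+C71E).

U+C71E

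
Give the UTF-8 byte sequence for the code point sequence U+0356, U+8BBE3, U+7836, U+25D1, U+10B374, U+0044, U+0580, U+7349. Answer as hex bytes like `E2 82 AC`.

U+0356: 2-byte form → CD 96.
U+8BBE3: 4-byte form → F2 8B AF A3.
U+7836: 3-byte form → E7 A0 B6.
U+25D1: 3-byte form → E2 97 91.
U+10B374: 4-byte form → F4 8B 8D B4.
U+0044: 1-byte form → 44.
U+0580: 2-byte form → D6 80.
U+7349: 3-byte form → E7 8D 89.
Concatenated (22 bytes): CD 96 F2 8B AF A3 E7 A0 B6 E2 97 91 F4 8B 8D B4 44 D6 80 E7 8D 89.

CD 96 F2 8B AF A3 E7 A0 B6 E2 97 91 F4 8B 8D B4 44 D6 80 E7 8D 89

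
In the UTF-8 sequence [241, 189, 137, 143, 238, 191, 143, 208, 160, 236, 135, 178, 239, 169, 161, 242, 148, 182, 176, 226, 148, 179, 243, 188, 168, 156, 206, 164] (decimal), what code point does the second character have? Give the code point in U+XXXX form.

U+EFCF

Offset 0: leading byte 0xF1 = 11110001 → 4-byte char #1 = F1 BD 89 8F.
Offset 4: leading byte 0xEE = 11101110 → 3-byte char #2 = EE BF 8F.
Leading byte 0xEE = 11101110 matches 1110xxxx → 3-byte sequence.
Byte 1: 0xEE = 11101110, payload 1110 (4 bits).
Byte 2: 0xBF = 10111111 (10xxxxxx ✓), payload 111111.
Byte 3: 0x8F = 10001111 (10xxxxxx ✓), payload 001111.
Concatenate: 1110111111001111 = 0xEFCF (16 bits → U+EFCF).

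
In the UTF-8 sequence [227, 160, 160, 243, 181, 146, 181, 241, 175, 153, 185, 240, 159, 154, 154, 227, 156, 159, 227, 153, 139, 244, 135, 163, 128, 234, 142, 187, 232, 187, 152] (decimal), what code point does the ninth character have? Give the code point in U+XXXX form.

U+8ED8

Offset 0: leading byte 0xE3 = 11100011 → 3-byte char #1 = E3 A0 A0.
Offset 3: leading byte 0xF3 = 11110011 → 4-byte char #2 = F3 B5 92 B5.
Offset 7: leading byte 0xF1 = 11110001 → 4-byte char #3 = F1 AF 99 B9.
Offset 11: leading byte 0xF0 = 11110000 → 4-byte char #4 = F0 9F 9A 9A.
Offset 15: leading byte 0xE3 = 11100011 → 3-byte char #5 = E3 9C 9F.
Offset 18: leading byte 0xE3 = 11100011 → 3-byte char #6 = E3 99 8B.
Offset 21: leading byte 0xF4 = 11110100 → 4-byte char #7 = F4 87 A3 80.
Offset 25: leading byte 0xEA = 11101010 → 3-byte char #8 = EA 8E BB.
Offset 28: leading byte 0xE8 = 11101000 → 3-byte char #9 = E8 BB 98.
Leading byte 0xE8 = 11101000 matches 1110xxxx → 3-byte sequence.
Byte 1: 0xE8 = 11101000, payload 1000 (4 bits).
Byte 2: 0xBB = 10111011 (10xxxxxx ✓), payload 111011.
Byte 3: 0x98 = 10011000 (10xxxxxx ✓), payload 011000.
Concatenate: 1000111011011000 = 0x8ED8 (16 bits → U+8ED8).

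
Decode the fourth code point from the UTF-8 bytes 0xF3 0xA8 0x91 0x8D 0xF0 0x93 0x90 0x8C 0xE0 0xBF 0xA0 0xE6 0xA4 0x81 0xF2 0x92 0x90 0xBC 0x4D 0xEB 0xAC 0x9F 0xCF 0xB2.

Offset 0: leading byte 0xF3 = 11110011 → 4-byte char #1 = F3 A8 91 8D.
Offset 4: leading byte 0xF0 = 11110000 → 4-byte char #2 = F0 93 90 8C.
Offset 8: leading byte 0xE0 = 11100000 → 3-byte char #3 = E0 BF A0.
Offset 11: leading byte 0xE6 = 11100110 → 3-byte char #4 = E6 A4 81.
Leading byte 0xE6 = 11100110 matches 1110xxxx → 3-byte sequence.
Byte 1: 0xE6 = 11100110, payload 0110 (4 bits).
Byte 2: 0xA4 = 10100100 (10xxxxxx ✓), payload 100100.
Byte 3: 0x81 = 10000001 (10xxxxxx ✓), payload 000001.
Concatenate: 0110100100000001 = 0x6901 (16 bits → U+6901).

U+6901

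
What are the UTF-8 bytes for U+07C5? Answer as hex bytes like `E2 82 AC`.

U+07C5 = 0x7C5 = 1989 decimal. In range U+0080–U+07FF → 2-byte form: 110xxxxx 10xxxxxx.
Binary (11 bits): 11111000101.
Split 5+6: 11111 | 000101.
Byte 1: 11011111 = 0xDF.
Byte 2: 10000101 = 0x85.

DF 85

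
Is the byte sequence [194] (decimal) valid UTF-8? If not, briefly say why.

invalid (sequence truncated)

Leading byte 0xC2 = 11000010 → 2-byte form, but only 1 byte is present.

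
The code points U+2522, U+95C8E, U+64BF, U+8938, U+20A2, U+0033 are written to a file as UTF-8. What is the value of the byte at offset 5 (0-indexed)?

U+2522 → 3-byte form E2 94 A2 at offsets 0–2.
U+95C8E → 4-byte form F2 95 B2 8E at offsets 3–6.
Offset 5 falls in char 2's range; it's byte 3 of F2 95 B2 8E = 0xB2.

0xB2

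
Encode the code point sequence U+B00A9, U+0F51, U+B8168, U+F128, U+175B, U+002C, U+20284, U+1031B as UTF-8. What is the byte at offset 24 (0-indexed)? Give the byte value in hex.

U+B00A9 → 4-byte form F2 B0 82 A9 at offsets 0–3.
U+0F51 → 3-byte form E0 BD 91 at offsets 4–6.
U+B8168 → 4-byte form F2 B8 85 A8 at offsets 7–10.
U+F128 → 3-byte form EF 84 A8 at offsets 11–13.
U+175B → 3-byte form E1 9D 9B at offsets 14–16.
U+002C → 1-byte form 2C at offsets 17–17.
U+20284 → 4-byte form F0 A0 8A 84 at offsets 18–21.
U+1031B → 4-byte form F0 90 8C 9B at offsets 22–25.
Offset 24 falls in char 8's range; it's byte 3 of F0 90 8C 9B = 0x8C.

0x8C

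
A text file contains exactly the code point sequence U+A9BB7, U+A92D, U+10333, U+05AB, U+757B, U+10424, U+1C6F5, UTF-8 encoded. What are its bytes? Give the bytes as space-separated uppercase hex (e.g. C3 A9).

F2 A9 AE B7 EA A4 AD F0 90 8C B3 D6 AB E7 95 BB F0 90 90 A4 F0 9C 9B B5

U+A9BB7: 4-byte form → F2 A9 AE B7.
U+A92D: 3-byte form → EA A4 AD.
U+10333: 4-byte form → F0 90 8C B3.
U+05AB: 2-byte form → D6 AB.
U+757B: 3-byte form → E7 95 BB.
U+10424: 4-byte form → F0 90 90 A4.
U+1C6F5: 4-byte form → F0 9C 9B B5.
Concatenated (24 bytes): F2 A9 AE B7 EA A4 AD F0 90 8C B3 D6 AB E7 95 BB F0 90 90 A4 F0 9C 9B B5.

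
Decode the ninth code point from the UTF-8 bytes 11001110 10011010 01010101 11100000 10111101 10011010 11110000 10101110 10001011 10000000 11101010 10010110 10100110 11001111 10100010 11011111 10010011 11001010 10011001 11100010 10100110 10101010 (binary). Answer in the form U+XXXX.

U+29AA

Offset 0: leading byte 0xCE = 11001110 → 2-byte char #1 = CE 9A.
Offset 2: leading byte 0x55 = 01010101 → 1-byte char #2 = 55.
Offset 3: leading byte 0xE0 = 11100000 → 3-byte char #3 = E0 BD 9A.
Offset 6: leading byte 0xF0 = 11110000 → 4-byte char #4 = F0 AE 8B 80.
Offset 10: leading byte 0xEA = 11101010 → 3-byte char #5 = EA 96 A6.
Offset 13: leading byte 0xCF = 11001111 → 2-byte char #6 = CF A2.
Offset 15: leading byte 0xDF = 11011111 → 2-byte char #7 = DF 93.
Offset 17: leading byte 0xCA = 11001010 → 2-byte char #8 = CA 99.
Offset 19: leading byte 0xE2 = 11100010 → 3-byte char #9 = E2 A6 AA.
Leading byte 0xE2 = 11100010 matches 1110xxxx → 3-byte sequence.
Byte 1: 0xE2 = 11100010, payload 0010 (4 bits).
Byte 2: 0xA6 = 10100110 (10xxxxxx ✓), payload 100110.
Byte 3: 0xAA = 10101010 (10xxxxxx ✓), payload 101010.
Concatenate: 0010100110101010 = 0x29AA (16 bits → U+29AA).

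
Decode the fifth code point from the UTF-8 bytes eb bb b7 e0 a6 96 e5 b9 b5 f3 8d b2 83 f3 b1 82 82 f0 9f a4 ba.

U+F1082

Offset 0: leading byte 0xEB = 11101011 → 3-byte char #1 = EB BB B7.
Offset 3: leading byte 0xE0 = 11100000 → 3-byte char #2 = E0 A6 96.
Offset 6: leading byte 0xE5 = 11100101 → 3-byte char #3 = E5 B9 B5.
Offset 9: leading byte 0xF3 = 11110011 → 4-byte char #4 = F3 8D B2 83.
Offset 13: leading byte 0xF3 = 11110011 → 4-byte char #5 = F3 B1 82 82.
Leading byte 0xF3 = 11110011 matches 11110xxx → 4-byte sequence.
Byte 1: 0xF3 = 11110011, payload 011 (3 bits).
Byte 2: 0xB1 = 10110001 (10xxxxxx ✓), payload 110001.
Byte 3: 0x82 = 10000010 (10xxxxxx ✓), payload 000010.
Byte 4: 0x82 = 10000010 (10xxxxxx ✓), payload 000010.
Concatenate: 011110001000010000010 = 0xF1082 (21 bits → U+F1082).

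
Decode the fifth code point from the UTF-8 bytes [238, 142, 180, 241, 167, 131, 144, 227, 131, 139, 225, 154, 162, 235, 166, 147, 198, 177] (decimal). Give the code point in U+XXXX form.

Offset 0: leading byte 0xEE = 11101110 → 3-byte char #1 = EE 8E B4.
Offset 3: leading byte 0xF1 = 11110001 → 4-byte char #2 = F1 A7 83 90.
Offset 7: leading byte 0xE3 = 11100011 → 3-byte char #3 = E3 83 8B.
Offset 10: leading byte 0xE1 = 11100001 → 3-byte char #4 = E1 9A A2.
Offset 13: leading byte 0xEB = 11101011 → 3-byte char #5 = EB A6 93.
Leading byte 0xEB = 11101011 matches 1110xxxx → 3-byte sequence.
Byte 1: 0xEB = 11101011, payload 1011 (4 bits).
Byte 2: 0xA6 = 10100110 (10xxxxxx ✓), payload 100110.
Byte 3: 0x93 = 10010011 (10xxxxxx ✓), payload 010011.
Concatenate: 1011100110010011 = 0xB993 (16 bits → U+B993).

U+B993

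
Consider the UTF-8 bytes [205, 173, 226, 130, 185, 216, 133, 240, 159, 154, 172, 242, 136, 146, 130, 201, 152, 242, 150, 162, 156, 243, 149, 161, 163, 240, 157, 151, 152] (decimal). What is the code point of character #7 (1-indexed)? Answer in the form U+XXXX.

U+9689C

Offset 0: leading byte 0xCD = 11001101 → 2-byte char #1 = CD AD.
Offset 2: leading byte 0xE2 = 11100010 → 3-byte char #2 = E2 82 B9.
Offset 5: leading byte 0xD8 = 11011000 → 2-byte char #3 = D8 85.
Offset 7: leading byte 0xF0 = 11110000 → 4-byte char #4 = F0 9F 9A AC.
Offset 11: leading byte 0xF2 = 11110010 → 4-byte char #5 = F2 88 92 82.
Offset 15: leading byte 0xC9 = 11001001 → 2-byte char #6 = C9 98.
Offset 17: leading byte 0xF2 = 11110010 → 4-byte char #7 = F2 96 A2 9C.
Leading byte 0xF2 = 11110010 matches 11110xxx → 4-byte sequence.
Byte 1: 0xF2 = 11110010, payload 010 (3 bits).
Byte 2: 0x96 = 10010110 (10xxxxxx ✓), payload 010110.
Byte 3: 0xA2 = 10100010 (10xxxxxx ✓), payload 100010.
Byte 4: 0x9C = 10011100 (10xxxxxx ✓), payload 011100.
Concatenate: 010010110100010011100 = 0x9689C (21 bits → U+9689C).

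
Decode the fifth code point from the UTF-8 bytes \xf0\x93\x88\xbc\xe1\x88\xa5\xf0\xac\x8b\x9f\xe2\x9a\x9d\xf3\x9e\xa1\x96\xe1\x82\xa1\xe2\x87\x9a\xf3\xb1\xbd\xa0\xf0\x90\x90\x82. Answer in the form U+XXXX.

U+DE856

Offset 0: leading byte 0xF0 = 11110000 → 4-byte char #1 = F0 93 88 BC.
Offset 4: leading byte 0xE1 = 11100001 → 3-byte char #2 = E1 88 A5.
Offset 7: leading byte 0xF0 = 11110000 → 4-byte char #3 = F0 AC 8B 9F.
Offset 11: leading byte 0xE2 = 11100010 → 3-byte char #4 = E2 9A 9D.
Offset 14: leading byte 0xF3 = 11110011 → 4-byte char #5 = F3 9E A1 96.
Leading byte 0xF3 = 11110011 matches 11110xxx → 4-byte sequence.
Byte 1: 0xF3 = 11110011, payload 011 (3 bits).
Byte 2: 0x9E = 10011110 (10xxxxxx ✓), payload 011110.
Byte 3: 0xA1 = 10100001 (10xxxxxx ✓), payload 100001.
Byte 4: 0x96 = 10010110 (10xxxxxx ✓), payload 010110.
Concatenate: 011011110100001010110 = 0xDE856 (21 bits → U+DE856).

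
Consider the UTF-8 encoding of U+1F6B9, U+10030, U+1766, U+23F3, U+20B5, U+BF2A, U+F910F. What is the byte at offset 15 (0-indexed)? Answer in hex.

U+1F6B9 → 4-byte form F0 9F 9A B9 at offsets 0–3.
U+10030 → 4-byte form F0 90 80 B0 at offsets 4–7.
U+1766 → 3-byte form E1 9D A6 at offsets 8–10.
U+23F3 → 3-byte form E2 8F B3 at offsets 11–13.
U+20B5 → 3-byte form E2 82 B5 at offsets 14–16.
Offset 15 falls in char 5's range; it's byte 2 of E2 82 B5 = 0x82.

0x82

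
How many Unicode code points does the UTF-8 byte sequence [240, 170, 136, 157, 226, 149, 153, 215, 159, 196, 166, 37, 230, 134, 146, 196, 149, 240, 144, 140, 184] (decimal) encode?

8

Byte at offset 0: 0xF0 = 11110000 → 4-byte char (#1). Advance 4.
Byte at offset 4: 0xE2 = 11100010 → 3-byte char (#2). Advance 3.
Byte at offset 7: 0xD7 = 11010111 → 2-byte char (#3). Advance 2.
Byte at offset 9: 0xC4 = 11000100 → 2-byte char (#4). Advance 2.
Byte at offset 11: 0x25 = 00100101 → 1-byte char (#5). Advance 1.
Byte at offset 12: 0xE6 = 11100110 → 3-byte char (#6). Advance 3.
Byte at offset 15: 0xC4 = 11000100 → 2-byte char (#7). Advance 2.
Byte at offset 17: 0xF0 = 11110000 → 4-byte char (#8). Advance 4.
Reached end at offset 21 after 8 code points.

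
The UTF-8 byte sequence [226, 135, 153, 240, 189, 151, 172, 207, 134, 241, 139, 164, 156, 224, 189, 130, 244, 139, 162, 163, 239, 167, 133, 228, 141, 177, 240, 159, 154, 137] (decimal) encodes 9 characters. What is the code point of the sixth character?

U+10B8A3

Offset 0: leading byte 0xE2 = 11100010 → 3-byte char #1 = E2 87 99.
Offset 3: leading byte 0xF0 = 11110000 → 4-byte char #2 = F0 BD 97 AC.
Offset 7: leading byte 0xCF = 11001111 → 2-byte char #3 = CF 86.
Offset 9: leading byte 0xF1 = 11110001 → 4-byte char #4 = F1 8B A4 9C.
Offset 13: leading byte 0xE0 = 11100000 → 3-byte char #5 = E0 BD 82.
Offset 16: leading byte 0xF4 = 11110100 → 4-byte char #6 = F4 8B A2 A3.
Leading byte 0xF4 = 11110100 matches 11110xxx → 4-byte sequence.
Byte 1: 0xF4 = 11110100, payload 100 (3 bits).
Byte 2: 0x8B = 10001011 (10xxxxxx ✓), payload 001011.
Byte 3: 0xA2 = 10100010 (10xxxxxx ✓), payload 100010.
Byte 4: 0xA3 = 10100011 (10xxxxxx ✓), payload 100011.
Concatenate: 100001011100010100011 = 0x10B8A3 (21 bits → U+10B8A3).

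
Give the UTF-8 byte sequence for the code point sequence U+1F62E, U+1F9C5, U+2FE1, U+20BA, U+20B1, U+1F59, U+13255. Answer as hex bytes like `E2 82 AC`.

F0 9F 98 AE F0 9F A7 85 E2 BF A1 E2 82 BA E2 82 B1 E1 BD 99 F0 93 89 95

U+1F62E: 4-byte form → F0 9F 98 AE.
U+1F9C5: 4-byte form → F0 9F A7 85.
U+2FE1: 3-byte form → E2 BF A1.
U+20BA: 3-byte form → E2 82 BA.
U+20B1: 3-byte form → E2 82 B1.
U+1F59: 3-byte form → E1 BD 99.
U+13255: 4-byte form → F0 93 89 95.
Concatenated (24 bytes): F0 9F 98 AE F0 9F A7 85 E2 BF A1 E2 82 BA E2 82 B1 E1 BD 99 F0 93 89 95.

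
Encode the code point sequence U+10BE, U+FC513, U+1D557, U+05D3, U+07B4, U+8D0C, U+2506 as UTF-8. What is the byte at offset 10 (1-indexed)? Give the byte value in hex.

1-indexed offset 10 is 0-indexed offset 9.
U+10BE → 3-byte form E1 82 BE at offsets 0–2.
U+FC513 → 4-byte form F3 BC 94 93 at offsets 3–6.
U+1D557 → 4-byte form F0 9D 95 97 at offsets 7–10.
Offset 9 falls in char 3's range; it's byte 3 of F0 9D 95 97 = 0x95.

0x95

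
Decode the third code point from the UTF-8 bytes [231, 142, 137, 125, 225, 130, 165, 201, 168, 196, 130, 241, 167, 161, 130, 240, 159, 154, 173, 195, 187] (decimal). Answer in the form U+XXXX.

U+10A5

Offset 0: leading byte 0xE7 = 11100111 → 3-byte char #1 = E7 8E 89.
Offset 3: leading byte 0x7D = 01111101 → 1-byte char #2 = 7D.
Offset 4: leading byte 0xE1 = 11100001 → 3-byte char #3 = E1 82 A5.
Leading byte 0xE1 = 11100001 matches 1110xxxx → 3-byte sequence.
Byte 1: 0xE1 = 11100001, payload 0001 (4 bits).
Byte 2: 0x82 = 10000010 (10xxxxxx ✓), payload 000010.
Byte 3: 0xA5 = 10100101 (10xxxxxx ✓), payload 100101.
Concatenate: 0001000010100101 = 0x10A5 (16 bits → U+10A5).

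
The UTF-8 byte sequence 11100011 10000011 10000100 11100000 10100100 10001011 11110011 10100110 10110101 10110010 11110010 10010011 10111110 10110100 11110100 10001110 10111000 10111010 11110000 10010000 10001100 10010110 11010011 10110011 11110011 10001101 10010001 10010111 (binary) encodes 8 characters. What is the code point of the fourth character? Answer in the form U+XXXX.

U+93FB4

Offset 0: leading byte 0xE3 = 11100011 → 3-byte char #1 = E3 83 84.
Offset 3: leading byte 0xE0 = 11100000 → 3-byte char #2 = E0 A4 8B.
Offset 6: leading byte 0xF3 = 11110011 → 4-byte char #3 = F3 A6 B5 B2.
Offset 10: leading byte 0xF2 = 11110010 → 4-byte char #4 = F2 93 BE B4.
Leading byte 0xF2 = 11110010 matches 11110xxx → 4-byte sequence.
Byte 1: 0xF2 = 11110010, payload 010 (3 bits).
Byte 2: 0x93 = 10010011 (10xxxxxx ✓), payload 010011.
Byte 3: 0xBE = 10111110 (10xxxxxx ✓), payload 111110.
Byte 4: 0xB4 = 10110100 (10xxxxxx ✓), payload 110100.
Concatenate: 010010011111110110100 = 0x93FB4 (21 bits → U+93FB4).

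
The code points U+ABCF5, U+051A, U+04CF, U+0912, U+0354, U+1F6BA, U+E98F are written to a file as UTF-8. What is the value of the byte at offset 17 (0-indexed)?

0xEE

U+ABCF5 → 4-byte form F2 AB B3 B5 at offsets 0–3.
U+051A → 2-byte form D4 9A at offsets 4–5.
U+04CF → 2-byte form D3 8F at offsets 6–7.
U+0912 → 3-byte form E0 A4 92 at offsets 8–10.
U+0354 → 2-byte form CD 94 at offsets 11–12.
U+1F6BA → 4-byte form F0 9F 9A BA at offsets 13–16.
U+E98F → 3-byte form EE A6 8F at offsets 17–19.
Offset 17 falls in char 7's range; it's byte 1 of EE A6 8F = 0xEE.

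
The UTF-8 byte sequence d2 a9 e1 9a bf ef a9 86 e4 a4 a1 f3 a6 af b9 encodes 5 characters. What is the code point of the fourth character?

U+4921

Offset 0: leading byte 0xD2 = 11010010 → 2-byte char #1 = D2 A9.
Offset 2: leading byte 0xE1 = 11100001 → 3-byte char #2 = E1 9A BF.
Offset 5: leading byte 0xEF = 11101111 → 3-byte char #3 = EF A9 86.
Offset 8: leading byte 0xE4 = 11100100 → 3-byte char #4 = E4 A4 A1.
Leading byte 0xE4 = 11100100 matches 1110xxxx → 3-byte sequence.
Byte 1: 0xE4 = 11100100, payload 0100 (4 bits).
Byte 2: 0xA4 = 10100100 (10xxxxxx ✓), payload 100100.
Byte 3: 0xA1 = 10100001 (10xxxxxx ✓), payload 100001.
Concatenate: 0100100100100001 = 0x4921 (16 bits → U+4921).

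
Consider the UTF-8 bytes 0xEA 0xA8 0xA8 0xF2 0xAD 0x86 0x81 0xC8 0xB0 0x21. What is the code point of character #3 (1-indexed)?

U+0230

Offset 0: leading byte 0xEA = 11101010 → 3-byte char #1 = EA A8 A8.
Offset 3: leading byte 0xF2 = 11110010 → 4-byte char #2 = F2 AD 86 81.
Offset 7: leading byte 0xC8 = 11001000 → 2-byte char #3 = C8 B0.
Leading byte 0xC8 = 11001000 matches 110xxxxx → 2-byte sequence.
Byte 1: 0xC8 = 11001000, payload 01000 (5 bits).
Byte 2: 0xB0 = 10110000 (10xxxxxx ✓), payload 110000.
Concatenate: 01000110000 = 0x230 (11 bits → U+0230).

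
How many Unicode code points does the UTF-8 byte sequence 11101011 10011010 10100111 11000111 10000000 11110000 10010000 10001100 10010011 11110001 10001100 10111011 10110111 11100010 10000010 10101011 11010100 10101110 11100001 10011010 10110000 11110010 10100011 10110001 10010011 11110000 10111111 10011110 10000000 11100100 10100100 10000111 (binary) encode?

10

Byte at offset 0: 0xEB = 11101011 → 3-byte char (#1). Advance 3.
Byte at offset 3: 0xC7 = 11000111 → 2-byte char (#2). Advance 2.
Byte at offset 5: 0xF0 = 11110000 → 4-byte char (#3). Advance 4.
Byte at offset 9: 0xF1 = 11110001 → 4-byte char (#4). Advance 4.
Byte at offset 13: 0xE2 = 11100010 → 3-byte char (#5). Advance 3.
Byte at offset 16: 0xD4 = 11010100 → 2-byte char (#6). Advance 2.
Byte at offset 18: 0xE1 = 11100001 → 3-byte char (#7). Advance 3.
Byte at offset 21: 0xF2 = 11110010 → 4-byte char (#8). Advance 4.
Byte at offset 25: 0xF0 = 11110000 → 4-byte char (#9). Advance 4.
Byte at offset 29: 0xE4 = 11100100 → 3-byte char (#10). Advance 3.
Reached end at offset 32 after 10 code points.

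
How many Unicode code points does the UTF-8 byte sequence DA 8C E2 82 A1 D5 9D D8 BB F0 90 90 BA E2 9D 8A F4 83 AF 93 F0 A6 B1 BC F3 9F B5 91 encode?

Byte at offset 0: 0xDA = 11011010 → 2-byte char (#1). Advance 2.
Byte at offset 2: 0xE2 = 11100010 → 3-byte char (#2). Advance 3.
Byte at offset 5: 0xD5 = 11010101 → 2-byte char (#3). Advance 2.
Byte at offset 7: 0xD8 = 11011000 → 2-byte char (#4). Advance 2.
Byte at offset 9: 0xF0 = 11110000 → 4-byte char (#5). Advance 4.
Byte at offset 13: 0xE2 = 11100010 → 3-byte char (#6). Advance 3.
Byte at offset 16: 0xF4 = 11110100 → 4-byte char (#7). Advance 4.
Byte at offset 20: 0xF0 = 11110000 → 4-byte char (#8). Advance 4.
Byte at offset 24: 0xF3 = 11110011 → 4-byte char (#9). Advance 4.
Reached end at offset 28 after 9 code points.

9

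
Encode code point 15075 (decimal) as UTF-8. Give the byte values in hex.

E3 AB A3

U+3AE3 = 0x3AE3 = 15075 decimal. In range U+0800–U+FFFF → 3-byte form: 1110xxxx 10xxxxxx 10xxxxxx.
Binary (16 bits): 0011101011100011.
Split 4+6+6: 0011 | 101011 | 100011.
Byte 1: 11100011 = 0xE3.
Byte 2: 10101011 = 0xAB.
Byte 3: 10100011 = 0xA3.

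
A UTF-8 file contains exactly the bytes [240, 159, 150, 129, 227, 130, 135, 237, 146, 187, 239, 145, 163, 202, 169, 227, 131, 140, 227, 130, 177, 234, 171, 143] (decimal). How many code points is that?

Byte at offset 0: 0xF0 = 11110000 → 4-byte char (#1). Advance 4.
Byte at offset 4: 0xE3 = 11100011 → 3-byte char (#2). Advance 3.
Byte at offset 7: 0xED = 11101101 → 3-byte char (#3). Advance 3.
Byte at offset 10: 0xEF = 11101111 → 3-byte char (#4). Advance 3.
Byte at offset 13: 0xCA = 11001010 → 2-byte char (#5). Advance 2.
Byte at offset 15: 0xE3 = 11100011 → 3-byte char (#6). Advance 3.
Byte at offset 18: 0xE3 = 11100011 → 3-byte char (#7). Advance 3.
Byte at offset 21: 0xEA = 11101010 → 3-byte char (#8). Advance 3.
Reached end at offset 24 after 8 code points.

8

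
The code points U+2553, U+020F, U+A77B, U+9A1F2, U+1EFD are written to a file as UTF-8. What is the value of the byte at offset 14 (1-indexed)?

0xBB

1-indexed offset 14 is 0-indexed offset 13.
U+2553 → 3-byte form E2 95 93 at offsets 0–2.
U+020F → 2-byte form C8 8F at offsets 3–4.
U+A77B → 3-byte form EA 9D BB at offsets 5–7.
U+9A1F2 → 4-byte form F2 9A 87 B2 at offsets 8–11.
U+1EFD → 3-byte form E1 BB BD at offsets 12–14.
Offset 13 falls in char 5's range; it's byte 2 of E1 BB BD = 0xBB.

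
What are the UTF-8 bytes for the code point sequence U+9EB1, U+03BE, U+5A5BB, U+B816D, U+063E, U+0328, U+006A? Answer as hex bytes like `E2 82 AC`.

U+9EB1: 3-byte form → E9 BA B1.
U+03BE: 2-byte form → CE BE.
U+5A5BB: 4-byte form → F1 9A 96 BB.
U+B816D: 4-byte form → F2 B8 85 AD.
U+063E: 2-byte form → D8 BE.
U+0328: 2-byte form → CC A8.
U+006A: 1-byte form → 6A.
Concatenated (18 bytes): E9 BA B1 CE BE F1 9A 96 BB F2 B8 85 AD D8 BE CC A8 6A.

E9 BA B1 CE BE F1 9A 96 BB F2 B8 85 AD D8 BE CC A8 6A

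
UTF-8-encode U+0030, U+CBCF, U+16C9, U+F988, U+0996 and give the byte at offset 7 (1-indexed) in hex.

1-indexed offset 7 is 0-indexed offset 6.
U+0030 → 1-byte form 30 at offsets 0–0.
U+CBCF → 3-byte form EC AF 8F at offsets 1–3.
U+16C9 → 3-byte form E1 9B 89 at offsets 4–6.
Offset 6 falls in char 3's range; it's byte 3 of E1 9B 89 = 0x89.

0x89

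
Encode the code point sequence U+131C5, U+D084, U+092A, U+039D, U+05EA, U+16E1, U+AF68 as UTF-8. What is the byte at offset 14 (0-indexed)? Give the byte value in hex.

0xE1

U+131C5 → 4-byte form F0 93 87 85 at offsets 0–3.
U+D084 → 3-byte form ED 82 84 at offsets 4–6.
U+092A → 3-byte form E0 A4 AA at offsets 7–9.
U+039D → 2-byte form CE 9D at offsets 10–11.
U+05EA → 2-byte form D7 AA at offsets 12–13.
U+16E1 → 3-byte form E1 9B A1 at offsets 14–16.
Offset 14 falls in char 6's range; it's byte 1 of E1 9B A1 = 0xE1.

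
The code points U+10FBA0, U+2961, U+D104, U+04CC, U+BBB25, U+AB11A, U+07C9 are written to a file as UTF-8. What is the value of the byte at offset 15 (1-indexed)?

0xAC

1-indexed offset 15 is 0-indexed offset 14.
U+10FBA0 → 4-byte form F4 8F AE A0 at offsets 0–3.
U+2961 → 3-byte form E2 A5 A1 at offsets 4–6.
U+D104 → 3-byte form ED 84 84 at offsets 7–9.
U+04CC → 2-byte form D3 8C at offsets 10–11.
U+BBB25 → 4-byte form F2 BB AC A5 at offsets 12–15.
Offset 14 falls in char 5's range; it's byte 3 of F2 BB AC A5 = 0xAC.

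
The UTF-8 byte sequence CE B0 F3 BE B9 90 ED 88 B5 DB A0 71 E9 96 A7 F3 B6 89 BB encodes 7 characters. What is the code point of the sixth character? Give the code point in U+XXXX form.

U+95A7

Offset 0: leading byte 0xCE = 11001110 → 2-byte char #1 = CE B0.
Offset 2: leading byte 0xF3 = 11110011 → 4-byte char #2 = F3 BE B9 90.
Offset 6: leading byte 0xED = 11101101 → 3-byte char #3 = ED 88 B5.
Offset 9: leading byte 0xDB = 11011011 → 2-byte char #4 = DB A0.
Offset 11: leading byte 0x71 = 01110001 → 1-byte char #5 = 71.
Offset 12: leading byte 0xE9 = 11101001 → 3-byte char #6 = E9 96 A7.
Leading byte 0xE9 = 11101001 matches 1110xxxx → 3-byte sequence.
Byte 1: 0xE9 = 11101001, payload 1001 (4 bits).
Byte 2: 0x96 = 10010110 (10xxxxxx ✓), payload 010110.
Byte 3: 0xA7 = 10100111 (10xxxxxx ✓), payload 100111.
Concatenate: 1001010110100111 = 0x95A7 (16 bits → U+95A7).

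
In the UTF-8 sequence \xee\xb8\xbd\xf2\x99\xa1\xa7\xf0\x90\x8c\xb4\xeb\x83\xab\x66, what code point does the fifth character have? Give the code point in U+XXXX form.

U+0066

Offset 0: leading byte 0xEE = 11101110 → 3-byte char #1 = EE B8 BD.
Offset 3: leading byte 0xF2 = 11110010 → 4-byte char #2 = F2 99 A1 A7.
Offset 7: leading byte 0xF0 = 11110000 → 4-byte char #3 = F0 90 8C B4.
Offset 11: leading byte 0xEB = 11101011 → 3-byte char #4 = EB 83 AB.
Offset 14: leading byte 0x66 = 01100110 → 1-byte char #5 = 66.
Leading byte 0x66 = 01100110 matches 0xxxxxxx → 1-byte sequence.
Byte 1: 0x66 = 01100110, payload 1100110 (7 bits).
Concatenate: 1100110 = 0x66 (7 bits → U+0066).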